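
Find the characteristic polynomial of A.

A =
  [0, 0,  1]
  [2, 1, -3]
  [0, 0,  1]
x^3 - 2*x^2 + x

Expanding det(x·I − A) (e.g. by cofactor expansion or by noting that A is similar to its Jordan form J, which has the same characteristic polynomial as A) gives
  χ_A(x) = x^3 - 2*x^2 + x
which factors as x*(x - 1)^2. The eigenvalues (with algebraic multiplicities) are λ = 0 with multiplicity 1, λ = 1 with multiplicity 2.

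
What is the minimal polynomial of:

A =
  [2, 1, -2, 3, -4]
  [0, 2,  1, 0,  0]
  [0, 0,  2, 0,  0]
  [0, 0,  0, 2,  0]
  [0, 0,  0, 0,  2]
x^3 - 6*x^2 + 12*x - 8

The characteristic polynomial is χ_A(x) = (x - 2)^5, so the eigenvalues are known. The minimal polynomial is
  m_A(x) = Π_λ (x − λ)^{k_λ}
where k_λ is the size of the *largest* Jordan block for λ (equivalently, the smallest k with (A − λI)^k v = 0 for every generalised eigenvector v of λ).

  λ = 2: largest Jordan block has size 3, contributing (x − 2)^3

So m_A(x) = (x - 2)^3 = x^3 - 6*x^2 + 12*x - 8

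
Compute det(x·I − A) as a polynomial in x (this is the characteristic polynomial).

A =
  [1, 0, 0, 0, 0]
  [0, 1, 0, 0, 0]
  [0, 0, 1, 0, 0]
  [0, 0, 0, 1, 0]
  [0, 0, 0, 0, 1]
x^5 - 5*x^4 + 10*x^3 - 10*x^2 + 5*x - 1

Expanding det(x·I − A) (e.g. by cofactor expansion or by noting that A is similar to its Jordan form J, which has the same characteristic polynomial as A) gives
  χ_A(x) = x^5 - 5*x^4 + 10*x^3 - 10*x^2 + 5*x - 1
which factors as (x - 1)^5. The eigenvalues (with algebraic multiplicities) are λ = 1 with multiplicity 5.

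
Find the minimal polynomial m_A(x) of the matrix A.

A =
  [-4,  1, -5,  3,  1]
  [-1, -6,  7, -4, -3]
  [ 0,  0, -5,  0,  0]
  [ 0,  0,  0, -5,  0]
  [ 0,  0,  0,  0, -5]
x^3 + 15*x^2 + 75*x + 125

The characteristic polynomial is χ_A(x) = (x + 5)^5, so the eigenvalues are known. The minimal polynomial is
  m_A(x) = Π_λ (x − λ)^{k_λ}
where k_λ is the size of the *largest* Jordan block for λ (equivalently, the smallest k with (A − λI)^k v = 0 for every generalised eigenvector v of λ).

  λ = -5: largest Jordan block has size 3, contributing (x + 5)^3

So m_A(x) = (x + 5)^3 = x^3 + 15*x^2 + 75*x + 125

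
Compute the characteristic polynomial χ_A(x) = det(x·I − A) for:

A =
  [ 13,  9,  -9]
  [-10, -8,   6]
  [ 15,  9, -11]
x^3 + 6*x^2 + 12*x + 8

Expanding det(x·I − A) (e.g. by cofactor expansion or by noting that A is similar to its Jordan form J, which has the same characteristic polynomial as A) gives
  χ_A(x) = x^3 + 6*x^2 + 12*x + 8
which factors as (x + 2)^3. The eigenvalues (with algebraic multiplicities) are λ = -2 with multiplicity 3.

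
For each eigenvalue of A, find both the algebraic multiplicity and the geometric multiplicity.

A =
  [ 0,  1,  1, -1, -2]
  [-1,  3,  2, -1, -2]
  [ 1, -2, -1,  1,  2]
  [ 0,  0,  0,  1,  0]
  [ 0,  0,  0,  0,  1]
λ = 0: alg = 1, geom = 1; λ = 1: alg = 4, geom = 3

Step 1 — factor the characteristic polynomial to read off the algebraic multiplicities:
  χ_A(x) = x*(x - 1)^4

Step 2 — compute geometric multiplicities via the rank-nullity identity g(λ) = n − rank(A − λI):
  rank(A − (0)·I) = 4, so dim ker(A − (0)·I) = n − 4 = 1
  rank(A − (1)·I) = 2, so dim ker(A − (1)·I) = n − 2 = 3

Summary:
  λ = 0: algebraic multiplicity = 1, geometric multiplicity = 1
  λ = 1: algebraic multiplicity = 4, geometric multiplicity = 3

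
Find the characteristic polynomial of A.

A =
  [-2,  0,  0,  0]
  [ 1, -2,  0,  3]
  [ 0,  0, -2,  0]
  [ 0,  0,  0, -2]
x^4 + 8*x^3 + 24*x^2 + 32*x + 16

Expanding det(x·I − A) (e.g. by cofactor expansion or by noting that A is similar to its Jordan form J, which has the same characteristic polynomial as A) gives
  χ_A(x) = x^4 + 8*x^3 + 24*x^2 + 32*x + 16
which factors as (x + 2)^4. The eigenvalues (with algebraic multiplicities) are λ = -2 with multiplicity 4.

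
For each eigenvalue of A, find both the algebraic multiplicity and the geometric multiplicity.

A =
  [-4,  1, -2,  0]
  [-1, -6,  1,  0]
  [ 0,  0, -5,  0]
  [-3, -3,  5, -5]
λ = -5: alg = 4, geom = 2

Step 1 — factor the characteristic polynomial to read off the algebraic multiplicities:
  χ_A(x) = (x + 5)^4

Step 2 — compute geometric multiplicities via the rank-nullity identity g(λ) = n − rank(A − λI):
  rank(A − (-5)·I) = 2, so dim ker(A − (-5)·I) = n − 2 = 2

Summary:
  λ = -5: algebraic multiplicity = 4, geometric multiplicity = 2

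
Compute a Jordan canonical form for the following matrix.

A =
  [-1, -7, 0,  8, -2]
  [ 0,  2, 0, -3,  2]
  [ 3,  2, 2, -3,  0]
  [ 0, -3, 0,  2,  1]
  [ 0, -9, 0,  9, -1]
J_2(-1) ⊕ J_3(2)

The characteristic polynomial is
  det(x·I − A) = x^5 - 4*x^4 + x^3 + 10*x^2 - 4*x - 8 = (x - 2)^3*(x + 1)^2

Eigenvalues and multiplicities (the geometric multiplicity of λ is n − rank(A − λI), which equals the number of Jordan blocks for λ):
  λ = -1: algebraic multiplicity = 2, geometric multiplicity = 1
  λ = 2: algebraic multiplicity = 3, geometric multiplicity = 1

Determining the block sizes for each eigenvalue:
  λ = -1: one block (gm = 1), so the single block has size am = 2 → block sizes [2]
  λ = 2: one block (gm = 1), so the single block has size am = 3 → block sizes [3]

Assembling the blocks gives a Jordan form
J =
  [-1,  1, 0, 0, 0]
  [ 0, -1, 0, 0, 0]
  [ 0,  0, 2, 1, 0]
  [ 0,  0, 0, 2, 1]
  [ 0,  0, 0, 0, 2]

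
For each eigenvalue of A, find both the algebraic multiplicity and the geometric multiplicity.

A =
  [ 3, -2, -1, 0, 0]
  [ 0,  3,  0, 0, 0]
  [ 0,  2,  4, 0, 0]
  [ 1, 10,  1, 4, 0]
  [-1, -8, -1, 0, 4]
λ = 3: alg = 2, geom = 2; λ = 4: alg = 3, geom = 3

Step 1 — factor the characteristic polynomial to read off the algebraic multiplicities:
  χ_A(x) = (x - 4)^3*(x - 3)^2

Step 2 — compute geometric multiplicities via the rank-nullity identity g(λ) = n − rank(A − λI):
  rank(A − (3)·I) = 3, so dim ker(A − (3)·I) = n − 3 = 2
  rank(A − (4)·I) = 2, so dim ker(A − (4)·I) = n − 2 = 3

Summary:
  λ = 3: algebraic multiplicity = 2, geometric multiplicity = 2
  λ = 4: algebraic multiplicity = 3, geometric multiplicity = 3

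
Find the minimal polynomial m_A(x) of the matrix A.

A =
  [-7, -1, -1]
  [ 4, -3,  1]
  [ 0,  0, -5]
x^3 + 15*x^2 + 75*x + 125

The characteristic polynomial is χ_A(x) = (x + 5)^3, so the eigenvalues are known. The minimal polynomial is
  m_A(x) = Π_λ (x − λ)^{k_λ}
where k_λ is the size of the *largest* Jordan block for λ (equivalently, the smallest k with (A − λI)^k v = 0 for every generalised eigenvector v of λ).

  λ = -5: largest Jordan block has size 3, contributing (x + 5)^3

So m_A(x) = (x + 5)^3 = x^3 + 15*x^2 + 75*x + 125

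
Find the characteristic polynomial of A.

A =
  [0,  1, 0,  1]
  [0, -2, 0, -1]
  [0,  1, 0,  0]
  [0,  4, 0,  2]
x^4

Expanding det(x·I − A) (e.g. by cofactor expansion or by noting that A is similar to its Jordan form J, which has the same characteristic polynomial as A) gives
  χ_A(x) = x^4
which factors as x^4. The eigenvalues (with algebraic multiplicities) are λ = 0 with multiplicity 4.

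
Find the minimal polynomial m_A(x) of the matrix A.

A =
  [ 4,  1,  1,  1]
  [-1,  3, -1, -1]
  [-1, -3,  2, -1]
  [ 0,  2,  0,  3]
x^3 - 9*x^2 + 27*x - 27

The characteristic polynomial is χ_A(x) = (x - 3)^4, so the eigenvalues are known. The minimal polynomial is
  m_A(x) = Π_λ (x − λ)^{k_λ}
where k_λ is the size of the *largest* Jordan block for λ (equivalently, the smallest k with (A − λI)^k v = 0 for every generalised eigenvector v of λ).

  λ = 3: largest Jordan block has size 3, contributing (x − 3)^3

So m_A(x) = (x - 3)^3 = x^3 - 9*x^2 + 27*x - 27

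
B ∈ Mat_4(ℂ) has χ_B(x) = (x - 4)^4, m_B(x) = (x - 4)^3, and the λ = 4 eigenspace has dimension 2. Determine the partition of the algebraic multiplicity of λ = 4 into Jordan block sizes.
Block sizes for λ = 4: [3, 1]

Step 1 — from the characteristic polynomial, algebraic multiplicity of λ = 4 is 4. From dim ker(B − (4)·I) = 2, there are exactly 2 Jordan blocks for λ = 4.
Step 2 — from the minimal polynomial, the factor (x − 4)^3 tells us the largest block for λ = 4 has size 3.
Step 3 — with total size 4, 2 blocks, and largest block 3, the block sizes (in nonincreasing order) are [3, 1].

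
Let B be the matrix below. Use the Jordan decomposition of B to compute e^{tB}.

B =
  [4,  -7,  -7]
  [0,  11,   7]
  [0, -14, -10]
e^{tB} =
  [exp(4*t), -exp(4*t) + exp(-3*t), -exp(4*t) + exp(-3*t)]
  [0, 2*exp(4*t) - exp(-3*t), exp(4*t) - exp(-3*t)]
  [0, -2*exp(4*t) + 2*exp(-3*t), -exp(4*t) + 2*exp(-3*t)]

Strategy: write B = P · J · P⁻¹ where J is a Jordan canonical form, so e^{tB} = P · e^{tJ} · P⁻¹, and e^{tJ} can be computed block-by-block.

B has Jordan form
J =
  [-3, 0, 0]
  [ 0, 4, 0]
  [ 0, 0, 4]
(up to reordering of blocks).

Per-block formulas:
  For a 1×1 block at λ = 4: exp(t · [4]) = [e^(4t)].
  For a 1×1 block at λ = -3: exp(t · [-3]) = [e^(-3t)].

After assembling e^{tJ} and conjugating by P, we get:

e^{tB} =
  [exp(4*t), -exp(4*t) + exp(-3*t), -exp(4*t) + exp(-3*t)]
  [0, 2*exp(4*t) - exp(-3*t), exp(4*t) - exp(-3*t)]
  [0, -2*exp(4*t) + 2*exp(-3*t), -exp(4*t) + 2*exp(-3*t)]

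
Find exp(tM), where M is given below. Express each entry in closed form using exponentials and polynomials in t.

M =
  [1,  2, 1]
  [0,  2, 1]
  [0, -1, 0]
e^{tM} =
  [exp(t), t^2*exp(t)/2 + 2*t*exp(t), t^2*exp(t)/2 + t*exp(t)]
  [0, t*exp(t) + exp(t), t*exp(t)]
  [0, -t*exp(t), -t*exp(t) + exp(t)]

Strategy: write M = P · J · P⁻¹ where J is a Jordan canonical form, so e^{tM} = P · e^{tJ} · P⁻¹, and e^{tJ} can be computed block-by-block.

M has Jordan form
J =
  [1, 1, 0]
  [0, 1, 1]
  [0, 0, 1]
(up to reordering of blocks).

Per-block formulas:
  For a 3×3 Jordan block J_3(1): exp(t · J_3(1)) = e^(1t)·(I + t·N + (t^2/2)·N^2), where N is the 3×3 nilpotent shift.

After assembling e^{tJ} and conjugating by P, we get:

e^{tM} =
  [exp(t), t^2*exp(t)/2 + 2*t*exp(t), t^2*exp(t)/2 + t*exp(t)]
  [0, t*exp(t) + exp(t), t*exp(t)]
  [0, -t*exp(t), -t*exp(t) + exp(t)]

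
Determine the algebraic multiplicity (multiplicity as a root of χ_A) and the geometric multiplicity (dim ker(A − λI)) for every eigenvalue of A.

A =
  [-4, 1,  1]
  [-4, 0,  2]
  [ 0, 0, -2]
λ = -2: alg = 3, geom = 2

Step 1 — factor the characteristic polynomial to read off the algebraic multiplicities:
  χ_A(x) = (x + 2)^3

Step 2 — compute geometric multiplicities via the rank-nullity identity g(λ) = n − rank(A − λI):
  rank(A − (-2)·I) = 1, so dim ker(A − (-2)·I) = n − 1 = 2

Summary:
  λ = -2: algebraic multiplicity = 3, geometric multiplicity = 2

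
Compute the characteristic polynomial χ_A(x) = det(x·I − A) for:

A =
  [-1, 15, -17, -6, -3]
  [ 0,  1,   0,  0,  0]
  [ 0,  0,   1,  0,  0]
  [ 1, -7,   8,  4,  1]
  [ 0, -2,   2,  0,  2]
x^5 - 7*x^4 + 19*x^3 - 25*x^2 + 16*x - 4

Expanding det(x·I − A) (e.g. by cofactor expansion or by noting that A is similar to its Jordan form J, which has the same characteristic polynomial as A) gives
  χ_A(x) = x^5 - 7*x^4 + 19*x^3 - 25*x^2 + 16*x - 4
which factors as (x - 2)^2*(x - 1)^3. The eigenvalues (with algebraic multiplicities) are λ = 1 with multiplicity 3, λ = 2 with multiplicity 2.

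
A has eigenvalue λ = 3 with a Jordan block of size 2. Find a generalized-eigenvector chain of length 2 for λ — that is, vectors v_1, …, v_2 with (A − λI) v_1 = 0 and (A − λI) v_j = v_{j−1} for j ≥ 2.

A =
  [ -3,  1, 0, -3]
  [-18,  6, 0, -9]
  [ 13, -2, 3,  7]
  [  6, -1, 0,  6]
A Jordan chain for λ = 3 of length 2:
v_1 = (-6, -18, 13, 6)ᵀ
v_2 = (1, 0, 0, 0)ᵀ

Let N = A − (3)·I. We want v_2 with N^2 v_2 = 0 but N^1 v_2 ≠ 0; then v_{j-1} := N · v_j for j = 2, …, 2.

Pick v_2 = (1, 0, 0, 0)ᵀ.
Then v_1 = N · v_2 = (-6, -18, 13, 6)ᵀ.

Sanity check: (A − (3)·I) v_1 = (0, 0, 0, 0)ᵀ = 0. ✓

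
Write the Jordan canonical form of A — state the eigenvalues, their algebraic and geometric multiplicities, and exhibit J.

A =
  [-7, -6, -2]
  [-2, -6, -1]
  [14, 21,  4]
J_2(-3) ⊕ J_1(-3)

The characteristic polynomial is
  det(x·I − A) = x^3 + 9*x^2 + 27*x + 27 = (x + 3)^3

Eigenvalues and multiplicities (the geometric multiplicity of λ is n − rank(A − λI), which equals the number of Jordan blocks for λ):
  λ = -3: algebraic multiplicity = 3, geometric multiplicity = 2

Determining the block sizes for each eigenvalue:
  λ = -3: 2 blocks summing to 3 forces exactly one block of size 2 and the rest size 1 → block sizes [2, 1]

Assembling the blocks gives a Jordan form
J =
  [-3,  1,  0]
  [ 0, -3,  0]
  [ 0,  0, -3]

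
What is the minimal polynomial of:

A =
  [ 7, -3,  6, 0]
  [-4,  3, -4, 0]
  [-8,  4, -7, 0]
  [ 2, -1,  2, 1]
x^2 - 2*x + 1

The characteristic polynomial is χ_A(x) = (x - 1)^4, so the eigenvalues are known. The minimal polynomial is
  m_A(x) = Π_λ (x − λ)^{k_λ}
where k_λ is the size of the *largest* Jordan block for λ (equivalently, the smallest k with (A − λI)^k v = 0 for every generalised eigenvector v of λ).

  λ = 1: largest Jordan block has size 2, contributing (x − 1)^2

So m_A(x) = (x - 1)^2 = x^2 - 2*x + 1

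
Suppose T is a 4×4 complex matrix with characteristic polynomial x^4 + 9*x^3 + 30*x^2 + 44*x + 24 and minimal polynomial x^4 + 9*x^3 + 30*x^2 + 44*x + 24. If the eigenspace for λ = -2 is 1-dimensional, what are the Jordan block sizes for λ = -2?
Block sizes for λ = -2: [3]

Step 1 — from the characteristic polynomial, algebraic multiplicity of λ = -2 is 3. From dim ker(T − (-2)·I) = 1, there are exactly 1 Jordan blocks for λ = -2.
Step 2 — from the minimal polynomial, the factor (x + 2)^3 tells us the largest block for λ = -2 has size 3.
Step 3 — with total size 3, 1 blocks, and largest block 3, the block sizes (in nonincreasing order) are [3].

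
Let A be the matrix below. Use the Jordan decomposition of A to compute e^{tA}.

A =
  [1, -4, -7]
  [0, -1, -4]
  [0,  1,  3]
e^{tA} =
  [exp(t), t^2*exp(t)/2 - 4*t*exp(t), t^2*exp(t) - 7*t*exp(t)]
  [0, -2*t*exp(t) + exp(t), -4*t*exp(t)]
  [0, t*exp(t), 2*t*exp(t) + exp(t)]

Strategy: write A = P · J · P⁻¹ where J is a Jordan canonical form, so e^{tA} = P · e^{tJ} · P⁻¹, and e^{tJ} can be computed block-by-block.

A has Jordan form
J =
  [1, 1, 0]
  [0, 1, 1]
  [0, 0, 1]
(up to reordering of blocks).

Per-block formulas:
  For a 3×3 Jordan block J_3(1): exp(t · J_3(1)) = e^(1t)·(I + t·N + (t^2/2)·N^2), where N is the 3×3 nilpotent shift.

After assembling e^{tJ} and conjugating by P, we get:

e^{tA} =
  [exp(t), t^2*exp(t)/2 - 4*t*exp(t), t^2*exp(t) - 7*t*exp(t)]
  [0, -2*t*exp(t) + exp(t), -4*t*exp(t)]
  [0, t*exp(t), 2*t*exp(t) + exp(t)]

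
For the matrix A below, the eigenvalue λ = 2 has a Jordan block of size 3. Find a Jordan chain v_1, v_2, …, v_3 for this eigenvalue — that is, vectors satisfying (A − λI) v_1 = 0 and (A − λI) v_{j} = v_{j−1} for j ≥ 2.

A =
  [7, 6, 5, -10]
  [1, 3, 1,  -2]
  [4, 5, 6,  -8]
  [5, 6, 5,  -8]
A Jordan chain for λ = 2 of length 3:
v_1 = (1, 0, 1, 1)ᵀ
v_2 = (5, 1, 4, 5)ᵀ
v_3 = (1, 0, 0, 0)ᵀ

Let N = A − (2)·I. We want v_3 with N^3 v_3 = 0 but N^2 v_3 ≠ 0; then v_{j-1} := N · v_j for j = 3, …, 2.

Pick v_3 = (1, 0, 0, 0)ᵀ.
Then v_2 = N · v_3 = (5, 1, 4, 5)ᵀ.
Then v_1 = N · v_2 = (1, 0, 1, 1)ᵀ.

Sanity check: (A − (2)·I) v_1 = (0, 0, 0, 0)ᵀ = 0. ✓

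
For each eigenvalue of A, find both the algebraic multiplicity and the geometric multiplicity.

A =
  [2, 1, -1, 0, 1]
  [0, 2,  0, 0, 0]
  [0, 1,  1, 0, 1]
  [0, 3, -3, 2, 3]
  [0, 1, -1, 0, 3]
λ = 2: alg = 5, geom = 4

Step 1 — factor the characteristic polynomial to read off the algebraic multiplicities:
  χ_A(x) = (x - 2)^5

Step 2 — compute geometric multiplicities via the rank-nullity identity g(λ) = n − rank(A − λI):
  rank(A − (2)·I) = 1, so dim ker(A − (2)·I) = n − 1 = 4

Summary:
  λ = 2: algebraic multiplicity = 5, geometric multiplicity = 4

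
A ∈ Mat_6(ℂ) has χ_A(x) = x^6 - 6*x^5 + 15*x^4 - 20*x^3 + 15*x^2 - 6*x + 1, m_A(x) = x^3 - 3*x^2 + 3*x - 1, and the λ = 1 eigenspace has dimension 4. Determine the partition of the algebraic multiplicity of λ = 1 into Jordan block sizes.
Block sizes for λ = 1: [3, 1, 1, 1]

Step 1 — from the characteristic polynomial, algebraic multiplicity of λ = 1 is 6. From dim ker(A − (1)·I) = 4, there are exactly 4 Jordan blocks for λ = 1.
Step 2 — from the minimal polynomial, the factor (x − 1)^3 tells us the largest block for λ = 1 has size 3.
Step 3 — with total size 6, 4 blocks, and largest block 3, the block sizes (in nonincreasing order) are [3, 1, 1, 1].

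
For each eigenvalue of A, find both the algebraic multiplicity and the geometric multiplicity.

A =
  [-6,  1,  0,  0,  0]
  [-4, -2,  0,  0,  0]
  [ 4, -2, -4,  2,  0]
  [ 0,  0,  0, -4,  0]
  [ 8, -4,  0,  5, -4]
λ = -4: alg = 5, geom = 3

Step 1 — factor the characteristic polynomial to read off the algebraic multiplicities:
  χ_A(x) = (x + 4)^5

Step 2 — compute geometric multiplicities via the rank-nullity identity g(λ) = n − rank(A − λI):
  rank(A − (-4)·I) = 2, so dim ker(A − (-4)·I) = n − 2 = 3

Summary:
  λ = -4: algebraic multiplicity = 5, geometric multiplicity = 3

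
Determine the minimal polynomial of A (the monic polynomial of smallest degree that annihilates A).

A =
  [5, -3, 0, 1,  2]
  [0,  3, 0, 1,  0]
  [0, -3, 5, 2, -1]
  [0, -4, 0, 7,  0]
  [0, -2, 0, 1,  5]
x^3 - 15*x^2 + 75*x - 125

The characteristic polynomial is χ_A(x) = (x - 5)^5, so the eigenvalues are known. The minimal polynomial is
  m_A(x) = Π_λ (x − λ)^{k_λ}
where k_λ is the size of the *largest* Jordan block for λ (equivalently, the smallest k with (A − λI)^k v = 0 for every generalised eigenvector v of λ).

  λ = 5: largest Jordan block has size 3, contributing (x − 5)^3

So m_A(x) = (x - 5)^3 = x^3 - 15*x^2 + 75*x - 125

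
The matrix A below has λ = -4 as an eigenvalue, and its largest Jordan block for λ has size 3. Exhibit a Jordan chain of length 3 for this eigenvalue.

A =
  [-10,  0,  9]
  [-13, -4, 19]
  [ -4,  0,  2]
A Jordan chain for λ = -4 of length 3:
v_1 = (0, 2, 0)ᵀ
v_2 = (-6, -13, -4)ᵀ
v_3 = (1, 0, 0)ᵀ

Let N = A − (-4)·I. We want v_3 with N^3 v_3 = 0 but N^2 v_3 ≠ 0; then v_{j-1} := N · v_j for j = 3, …, 2.

Pick v_3 = (1, 0, 0)ᵀ.
Then v_2 = N · v_3 = (-6, -13, -4)ᵀ.
Then v_1 = N · v_2 = (0, 2, 0)ᵀ.

Sanity check: (A − (-4)·I) v_1 = (0, 0, 0)ᵀ = 0. ✓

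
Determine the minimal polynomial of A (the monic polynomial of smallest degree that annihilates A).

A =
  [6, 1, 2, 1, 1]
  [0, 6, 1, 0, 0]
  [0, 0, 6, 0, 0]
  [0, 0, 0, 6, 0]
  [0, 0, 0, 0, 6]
x^3 - 18*x^2 + 108*x - 216

The characteristic polynomial is χ_A(x) = (x - 6)^5, so the eigenvalues are known. The minimal polynomial is
  m_A(x) = Π_λ (x − λ)^{k_λ}
where k_λ is the size of the *largest* Jordan block for λ (equivalently, the smallest k with (A − λI)^k v = 0 for every generalised eigenvector v of λ).

  λ = 6: largest Jordan block has size 3, contributing (x − 6)^3

So m_A(x) = (x - 6)^3 = x^3 - 18*x^2 + 108*x - 216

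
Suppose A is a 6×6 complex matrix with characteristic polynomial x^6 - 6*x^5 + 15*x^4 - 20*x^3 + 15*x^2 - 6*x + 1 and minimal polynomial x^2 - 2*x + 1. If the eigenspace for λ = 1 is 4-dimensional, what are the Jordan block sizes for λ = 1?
Block sizes for λ = 1: [2, 2, 1, 1]

Step 1 — from the characteristic polynomial, algebraic multiplicity of λ = 1 is 6. From dim ker(A − (1)·I) = 4, there are exactly 4 Jordan blocks for λ = 1.
Step 2 — from the minimal polynomial, the factor (x − 1)^2 tells us the largest block for λ = 1 has size 2.
Step 3 — with total size 6, 4 blocks, and largest block 2, the block sizes (in nonincreasing order) are [2, 2, 1, 1].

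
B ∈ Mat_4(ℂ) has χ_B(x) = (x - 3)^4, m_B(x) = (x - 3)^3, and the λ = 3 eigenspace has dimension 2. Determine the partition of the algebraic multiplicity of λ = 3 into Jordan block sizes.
Block sizes for λ = 3: [3, 1]

Step 1 — from the characteristic polynomial, algebraic multiplicity of λ = 3 is 4. From dim ker(B − (3)·I) = 2, there are exactly 2 Jordan blocks for λ = 3.
Step 2 — from the minimal polynomial, the factor (x − 3)^3 tells us the largest block for λ = 3 has size 3.
Step 3 — with total size 4, 2 blocks, and largest block 3, the block sizes (in nonincreasing order) are [3, 1].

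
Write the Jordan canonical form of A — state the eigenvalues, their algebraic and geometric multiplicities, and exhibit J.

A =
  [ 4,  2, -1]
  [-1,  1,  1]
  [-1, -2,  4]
J_2(3) ⊕ J_1(3)

The characteristic polynomial is
  det(x·I − A) = x^3 - 9*x^2 + 27*x - 27 = (x - 3)^3

Eigenvalues and multiplicities (the geometric multiplicity of λ is n − rank(A − λI), which equals the number of Jordan blocks for λ):
  λ = 3: algebraic multiplicity = 3, geometric multiplicity = 2

Determining the block sizes for each eigenvalue:
  λ = 3: 2 blocks summing to 3 forces exactly one block of size 2 and the rest size 1 → block sizes [2, 1]

Assembling the blocks gives a Jordan form
J =
  [3, 1, 0]
  [0, 3, 0]
  [0, 0, 3]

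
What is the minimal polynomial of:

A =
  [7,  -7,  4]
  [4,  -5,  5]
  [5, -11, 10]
x^3 - 12*x^2 + 48*x - 64

The characteristic polynomial is χ_A(x) = (x - 4)^3, so the eigenvalues are known. The minimal polynomial is
  m_A(x) = Π_λ (x − λ)^{k_λ}
where k_λ is the size of the *largest* Jordan block for λ (equivalently, the smallest k with (A − λI)^k v = 0 for every generalised eigenvector v of λ).

  λ = 4: largest Jordan block has size 3, contributing (x − 4)^3

So m_A(x) = (x - 4)^3 = x^3 - 12*x^2 + 48*x - 64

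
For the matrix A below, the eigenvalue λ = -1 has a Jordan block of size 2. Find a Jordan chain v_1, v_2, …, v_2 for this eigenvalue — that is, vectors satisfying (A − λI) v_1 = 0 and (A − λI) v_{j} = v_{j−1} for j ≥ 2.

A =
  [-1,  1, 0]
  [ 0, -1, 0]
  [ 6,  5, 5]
A Jordan chain for λ = -1 of length 2:
v_1 = (-1, 0, 1)ᵀ
v_2 = (1, -1, 0)ᵀ

Let N = A − (-1)·I. We want v_2 with N^2 v_2 = 0 but N^1 v_2 ≠ 0; then v_{j-1} := N · v_j for j = 2, …, 2.

Pick v_2 = (1, -1, 0)ᵀ.
Then v_1 = N · v_2 = (-1, 0, 1)ᵀ.

Sanity check: (A − (-1)·I) v_1 = (0, 0, 0)ᵀ = 0. ✓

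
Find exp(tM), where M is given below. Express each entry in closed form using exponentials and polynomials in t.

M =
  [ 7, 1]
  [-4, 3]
e^{tM} =
  [2*t*exp(5*t) + exp(5*t), t*exp(5*t)]
  [-4*t*exp(5*t), -2*t*exp(5*t) + exp(5*t)]

Strategy: write M = P · J · P⁻¹ where J is a Jordan canonical form, so e^{tM} = P · e^{tJ} · P⁻¹, and e^{tJ} can be computed block-by-block.

M has Jordan form
J =
  [5, 1]
  [0, 5]
(up to reordering of blocks).

Per-block formulas:
  For a 2×2 Jordan block J_2(5): exp(t · J_2(5)) = e^(5t)·(I + t·N), where N is the 2×2 nilpotent shift.

After assembling e^{tJ} and conjugating by P, we get:

e^{tM} =
  [2*t*exp(5*t) + exp(5*t), t*exp(5*t)]
  [-4*t*exp(5*t), -2*t*exp(5*t) + exp(5*t)]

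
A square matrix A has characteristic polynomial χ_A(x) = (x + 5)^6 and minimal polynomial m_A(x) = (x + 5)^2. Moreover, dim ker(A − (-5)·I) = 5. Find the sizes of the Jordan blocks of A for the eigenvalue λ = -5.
Block sizes for λ = -5: [2, 1, 1, 1, 1]

Step 1 — from the characteristic polynomial, algebraic multiplicity of λ = -5 is 6. From dim ker(A − (-5)·I) = 5, there are exactly 5 Jordan blocks for λ = -5.
Step 2 — from the minimal polynomial, the factor (x + 5)^2 tells us the largest block for λ = -5 has size 2.
Step 3 — with total size 6, 5 blocks, and largest block 2, the block sizes (in nonincreasing order) are [2, 1, 1, 1, 1].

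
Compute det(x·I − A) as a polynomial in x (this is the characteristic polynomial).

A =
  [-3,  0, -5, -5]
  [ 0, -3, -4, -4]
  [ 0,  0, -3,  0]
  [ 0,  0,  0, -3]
x^4 + 12*x^3 + 54*x^2 + 108*x + 81

Expanding det(x·I − A) (e.g. by cofactor expansion or by noting that A is similar to its Jordan form J, which has the same characteristic polynomial as A) gives
  χ_A(x) = x^4 + 12*x^3 + 54*x^2 + 108*x + 81
which factors as (x + 3)^4. The eigenvalues (with algebraic multiplicities) are λ = -3 with multiplicity 4.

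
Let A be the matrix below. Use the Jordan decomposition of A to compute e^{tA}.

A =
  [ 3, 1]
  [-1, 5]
e^{tA} =
  [-t*exp(4*t) + exp(4*t), t*exp(4*t)]
  [-t*exp(4*t), t*exp(4*t) + exp(4*t)]

Strategy: write A = P · J · P⁻¹ where J is a Jordan canonical form, so e^{tA} = P · e^{tJ} · P⁻¹, and e^{tJ} can be computed block-by-block.

A has Jordan form
J =
  [4, 1]
  [0, 4]
(up to reordering of blocks).

Per-block formulas:
  For a 2×2 Jordan block J_2(4): exp(t · J_2(4)) = e^(4t)·(I + t·N), where N is the 2×2 nilpotent shift.

After assembling e^{tJ} and conjugating by P, we get:

e^{tA} =
  [-t*exp(4*t) + exp(4*t), t*exp(4*t)]
  [-t*exp(4*t), t*exp(4*t) + exp(4*t)]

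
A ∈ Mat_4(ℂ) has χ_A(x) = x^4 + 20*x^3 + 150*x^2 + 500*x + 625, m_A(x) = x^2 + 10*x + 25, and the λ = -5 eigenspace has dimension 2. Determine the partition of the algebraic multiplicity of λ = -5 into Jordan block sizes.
Block sizes for λ = -5: [2, 2]

Step 1 — from the characteristic polynomial, algebraic multiplicity of λ = -5 is 4. From dim ker(A − (-5)·I) = 2, there are exactly 2 Jordan blocks for λ = -5.
Step 2 — from the minimal polynomial, the factor (x + 5)^2 tells us the largest block for λ = -5 has size 2.
Step 3 — with total size 4, 2 blocks, and largest block 2, the block sizes (in nonincreasing order) are [2, 2].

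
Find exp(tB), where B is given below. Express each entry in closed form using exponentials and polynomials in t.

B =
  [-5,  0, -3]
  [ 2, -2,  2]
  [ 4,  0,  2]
e^{tB} =
  [-3*exp(-t) + 4*exp(-2*t), 0, -3*exp(-t) + 3*exp(-2*t)]
  [2*exp(-t) - 2*exp(-2*t), exp(-2*t), 2*exp(-t) - 2*exp(-2*t)]
  [4*exp(-t) - 4*exp(-2*t), 0, 4*exp(-t) - 3*exp(-2*t)]

Strategy: write B = P · J · P⁻¹ where J is a Jordan canonical form, so e^{tB} = P · e^{tJ} · P⁻¹, and e^{tJ} can be computed block-by-block.

B has Jordan form
J =
  [-2,  0,  0]
  [ 0, -2,  0]
  [ 0,  0, -1]
(up to reordering of blocks).

Per-block formulas:
  For a 1×1 block at λ = -2: exp(t · [-2]) = [e^(-2t)].
  For a 1×1 block at λ = -1: exp(t · [-1]) = [e^(-1t)].

After assembling e^{tJ} and conjugating by P, we get:

e^{tB} =
  [-3*exp(-t) + 4*exp(-2*t), 0, -3*exp(-t) + 3*exp(-2*t)]
  [2*exp(-t) - 2*exp(-2*t), exp(-2*t), 2*exp(-t) - 2*exp(-2*t)]
  [4*exp(-t) - 4*exp(-2*t), 0, 4*exp(-t) - 3*exp(-2*t)]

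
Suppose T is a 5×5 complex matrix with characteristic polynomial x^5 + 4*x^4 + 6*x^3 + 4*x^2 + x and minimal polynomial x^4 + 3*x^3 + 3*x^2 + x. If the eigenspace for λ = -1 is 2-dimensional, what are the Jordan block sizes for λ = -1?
Block sizes for λ = -1: [3, 1]

Step 1 — from the characteristic polynomial, algebraic multiplicity of λ = -1 is 4. From dim ker(T − (-1)·I) = 2, there are exactly 2 Jordan blocks for λ = -1.
Step 2 — from the minimal polynomial, the factor (x + 1)^3 tells us the largest block for λ = -1 has size 3.
Step 3 — with total size 4, 2 blocks, and largest block 3, the block sizes (in nonincreasing order) are [3, 1].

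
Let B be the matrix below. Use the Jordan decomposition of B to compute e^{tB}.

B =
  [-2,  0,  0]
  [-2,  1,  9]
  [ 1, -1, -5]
e^{tB} =
  [exp(-2*t), 0, 0]
  [3*t^2*exp(-2*t)/2 - 2*t*exp(-2*t), 3*t*exp(-2*t) + exp(-2*t), 9*t*exp(-2*t)]
  [-t^2*exp(-2*t)/2 + t*exp(-2*t), -t*exp(-2*t), -3*t*exp(-2*t) + exp(-2*t)]

Strategy: write B = P · J · P⁻¹ where J is a Jordan canonical form, so e^{tB} = P · e^{tJ} · P⁻¹, and e^{tJ} can be computed block-by-block.

B has Jordan form
J =
  [-2,  1,  0]
  [ 0, -2,  1]
  [ 0,  0, -2]
(up to reordering of blocks).

Per-block formulas:
  For a 3×3 Jordan block J_3(-2): exp(t · J_3(-2)) = e^(-2t)·(I + t·N + (t^2/2)·N^2), where N is the 3×3 nilpotent shift.

After assembling e^{tJ} and conjugating by P, we get:

e^{tB} =
  [exp(-2*t), 0, 0]
  [3*t^2*exp(-2*t)/2 - 2*t*exp(-2*t), 3*t*exp(-2*t) + exp(-2*t), 9*t*exp(-2*t)]
  [-t^2*exp(-2*t)/2 + t*exp(-2*t), -t*exp(-2*t), -3*t*exp(-2*t) + exp(-2*t)]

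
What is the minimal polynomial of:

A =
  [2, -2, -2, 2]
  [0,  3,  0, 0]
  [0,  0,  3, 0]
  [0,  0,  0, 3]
x^2 - 5*x + 6

The characteristic polynomial is χ_A(x) = (x - 3)^3*(x - 2), so the eigenvalues are known. The minimal polynomial is
  m_A(x) = Π_λ (x − λ)^{k_λ}
where k_λ is the size of the *largest* Jordan block for λ (equivalently, the smallest k with (A − λI)^k v = 0 for every generalised eigenvector v of λ).

  λ = 2: largest Jordan block has size 1, contributing (x − 2)
  λ = 3: largest Jordan block has size 1, contributing (x − 3)

So m_A(x) = (x - 3)*(x - 2) = x^2 - 5*x + 6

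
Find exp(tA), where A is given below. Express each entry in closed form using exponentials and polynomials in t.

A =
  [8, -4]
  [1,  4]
e^{tA} =
  [2*t*exp(6*t) + exp(6*t), -4*t*exp(6*t)]
  [t*exp(6*t), -2*t*exp(6*t) + exp(6*t)]

Strategy: write A = P · J · P⁻¹ where J is a Jordan canonical form, so e^{tA} = P · e^{tJ} · P⁻¹, and e^{tJ} can be computed block-by-block.

A has Jordan form
J =
  [6, 1]
  [0, 6]
(up to reordering of blocks).

Per-block formulas:
  For a 2×2 Jordan block J_2(6): exp(t · J_2(6)) = e^(6t)·(I + t·N), where N is the 2×2 nilpotent shift.

After assembling e^{tJ} and conjugating by P, we get:

e^{tA} =
  [2*t*exp(6*t) + exp(6*t), -4*t*exp(6*t)]
  [t*exp(6*t), -2*t*exp(6*t) + exp(6*t)]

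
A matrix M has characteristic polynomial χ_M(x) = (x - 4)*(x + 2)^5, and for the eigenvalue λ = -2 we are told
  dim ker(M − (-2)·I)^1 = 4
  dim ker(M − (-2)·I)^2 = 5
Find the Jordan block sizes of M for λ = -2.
Block sizes for λ = -2: [2, 1, 1, 1]

From the dimensions of kernels of powers, the number of Jordan blocks of size at least j is d_j − d_{j−1} where d_j = dim ker(N^j) (with d_0 = 0). Computing the differences gives [4, 1].
The number of blocks of size exactly k is (#blocks of size ≥ k) − (#blocks of size ≥ k + 1), so the partition is: 3 block(s) of size 1, 1 block(s) of size 2.
In nonincreasing order the block sizes are [2, 1, 1, 1].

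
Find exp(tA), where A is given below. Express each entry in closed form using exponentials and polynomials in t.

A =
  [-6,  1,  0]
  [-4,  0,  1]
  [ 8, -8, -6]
e^{tA} =
  [-2*t*exp(-4*t) + exp(-4*t), t^2*exp(-4*t) + t*exp(-4*t), t^2*exp(-4*t)/2]
  [-4*t*exp(-4*t), 2*t^2*exp(-4*t) + 4*t*exp(-4*t) + exp(-4*t), t^2*exp(-4*t) + t*exp(-4*t)]
  [8*t*exp(-4*t), -4*t^2*exp(-4*t) - 8*t*exp(-4*t), -2*t^2*exp(-4*t) - 2*t*exp(-4*t) + exp(-4*t)]

Strategy: write A = P · J · P⁻¹ where J is a Jordan canonical form, so e^{tA} = P · e^{tJ} · P⁻¹, and e^{tJ} can be computed block-by-block.

A has Jordan form
J =
  [-4,  1,  0]
  [ 0, -4,  1]
  [ 0,  0, -4]
(up to reordering of blocks).

Per-block formulas:
  For a 3×3 Jordan block J_3(-4): exp(t · J_3(-4)) = e^(-4t)·(I + t·N + (t^2/2)·N^2), where N is the 3×3 nilpotent shift.

After assembling e^{tJ} and conjugating by P, we get:

e^{tA} =
  [-2*t*exp(-4*t) + exp(-4*t), t^2*exp(-4*t) + t*exp(-4*t), t^2*exp(-4*t)/2]
  [-4*t*exp(-4*t), 2*t^2*exp(-4*t) + 4*t*exp(-4*t) + exp(-4*t), t^2*exp(-4*t) + t*exp(-4*t)]
  [8*t*exp(-4*t), -4*t^2*exp(-4*t) - 8*t*exp(-4*t), -2*t^2*exp(-4*t) - 2*t*exp(-4*t) + exp(-4*t)]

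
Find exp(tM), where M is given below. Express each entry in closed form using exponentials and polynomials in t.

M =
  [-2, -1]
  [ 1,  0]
e^{tM} =
  [-t*exp(-t) + exp(-t), -t*exp(-t)]
  [t*exp(-t), t*exp(-t) + exp(-t)]

Strategy: write M = P · J · P⁻¹ where J is a Jordan canonical form, so e^{tM} = P · e^{tJ} · P⁻¹, and e^{tJ} can be computed block-by-block.

M has Jordan form
J =
  [-1,  1]
  [ 0, -1]
(up to reordering of blocks).

Per-block formulas:
  For a 2×2 Jordan block J_2(-1): exp(t · J_2(-1)) = e^(-1t)·(I + t·N), where N is the 2×2 nilpotent shift.

After assembling e^{tJ} and conjugating by P, we get:

e^{tM} =
  [-t*exp(-t) + exp(-t), -t*exp(-t)]
  [t*exp(-t), t*exp(-t) + exp(-t)]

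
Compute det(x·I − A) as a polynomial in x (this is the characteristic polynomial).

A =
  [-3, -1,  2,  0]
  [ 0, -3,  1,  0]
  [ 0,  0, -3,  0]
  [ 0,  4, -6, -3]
x^4 + 12*x^3 + 54*x^2 + 108*x + 81

Expanding det(x·I − A) (e.g. by cofactor expansion or by noting that A is similar to its Jordan form J, which has the same characteristic polynomial as A) gives
  χ_A(x) = x^4 + 12*x^3 + 54*x^2 + 108*x + 81
which factors as (x + 3)^4. The eigenvalues (with algebraic multiplicities) are λ = -3 with multiplicity 4.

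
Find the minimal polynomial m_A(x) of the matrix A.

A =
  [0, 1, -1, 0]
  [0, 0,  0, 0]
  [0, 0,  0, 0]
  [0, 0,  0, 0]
x^2

The characteristic polynomial is χ_A(x) = x^4, so the eigenvalues are known. The minimal polynomial is
  m_A(x) = Π_λ (x − λ)^{k_λ}
where k_λ is the size of the *largest* Jordan block for λ (equivalently, the smallest k with (A − λI)^k v = 0 for every generalised eigenvector v of λ).

  λ = 0: largest Jordan block has size 2, contributing (x − 0)^2

So m_A(x) = x^2 = x^2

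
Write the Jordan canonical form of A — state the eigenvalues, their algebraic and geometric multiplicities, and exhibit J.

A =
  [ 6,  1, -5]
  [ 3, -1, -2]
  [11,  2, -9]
J_1(-2) ⊕ J_2(-1)

The characteristic polynomial is
  det(x·I − A) = x^3 + 4*x^2 + 5*x + 2 = (x + 1)^2*(x + 2)

Eigenvalues and multiplicities (the geometric multiplicity of λ is n − rank(A − λI), which equals the number of Jordan blocks for λ):
  λ = -2: algebraic multiplicity = 1, geometric multiplicity = 1
  λ = -1: algebraic multiplicity = 2, geometric multiplicity = 1

Determining the block sizes for each eigenvalue:
  λ = -2: one block (gm = 1), so the single block has size am = 1 → block sizes [1]
  λ = -1: one block (gm = 1), so the single block has size am = 2 → block sizes [2]

Assembling the blocks gives a Jordan form
J =
  [-2,  0,  0]
  [ 0, -1,  1]
  [ 0,  0, -1]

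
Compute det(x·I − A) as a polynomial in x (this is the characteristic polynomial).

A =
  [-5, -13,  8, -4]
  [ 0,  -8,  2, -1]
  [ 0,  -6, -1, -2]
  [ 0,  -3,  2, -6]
x^4 + 20*x^3 + 150*x^2 + 500*x + 625

Expanding det(x·I − A) (e.g. by cofactor expansion or by noting that A is similar to its Jordan form J, which has the same characteristic polynomial as A) gives
  χ_A(x) = x^4 + 20*x^3 + 150*x^2 + 500*x + 625
which factors as (x + 5)^4. The eigenvalues (with algebraic multiplicities) are λ = -5 with multiplicity 4.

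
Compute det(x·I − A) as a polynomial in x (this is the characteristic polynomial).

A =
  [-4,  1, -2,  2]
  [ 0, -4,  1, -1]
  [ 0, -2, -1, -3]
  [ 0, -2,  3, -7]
x^4 + 16*x^3 + 96*x^2 + 256*x + 256

Expanding det(x·I − A) (e.g. by cofactor expansion or by noting that A is similar to its Jordan form J, which has the same characteristic polynomial as A) gives
  χ_A(x) = x^4 + 16*x^3 + 96*x^2 + 256*x + 256
which factors as (x + 4)^4. The eigenvalues (with algebraic multiplicities) are λ = -4 with multiplicity 4.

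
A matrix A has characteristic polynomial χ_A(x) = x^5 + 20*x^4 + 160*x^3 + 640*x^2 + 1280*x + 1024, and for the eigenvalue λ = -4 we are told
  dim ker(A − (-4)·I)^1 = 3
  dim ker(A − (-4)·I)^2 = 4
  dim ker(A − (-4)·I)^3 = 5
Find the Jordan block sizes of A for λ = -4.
Block sizes for λ = -4: [3, 1, 1]

From the dimensions of kernels of powers, the number of Jordan blocks of size at least j is d_j − d_{j−1} where d_j = dim ker(N^j) (with d_0 = 0). Computing the differences gives [3, 1, 1].
The number of blocks of size exactly k is (#blocks of size ≥ k) − (#blocks of size ≥ k + 1), so the partition is: 2 block(s) of size 1, 1 block(s) of size 3.
In nonincreasing order the block sizes are [3, 1, 1].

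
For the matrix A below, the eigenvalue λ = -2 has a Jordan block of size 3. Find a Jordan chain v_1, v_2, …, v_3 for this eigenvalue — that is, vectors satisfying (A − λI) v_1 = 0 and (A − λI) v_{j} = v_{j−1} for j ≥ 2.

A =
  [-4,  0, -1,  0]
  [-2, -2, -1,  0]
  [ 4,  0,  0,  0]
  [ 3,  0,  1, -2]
A Jordan chain for λ = -2 of length 3:
v_1 = (0, 0, 0, -2)ᵀ
v_2 = (-2, -2, 4, 3)ᵀ
v_3 = (1, 0, 0, 0)ᵀ

Let N = A − (-2)·I. We want v_3 with N^3 v_3 = 0 but N^2 v_3 ≠ 0; then v_{j-1} := N · v_j for j = 3, …, 2.

Pick v_3 = (1, 0, 0, 0)ᵀ.
Then v_2 = N · v_3 = (-2, -2, 4, 3)ᵀ.
Then v_1 = N · v_2 = (0, 0, 0, -2)ᵀ.

Sanity check: (A − (-2)·I) v_1 = (0, 0, 0, 0)ᵀ = 0. ✓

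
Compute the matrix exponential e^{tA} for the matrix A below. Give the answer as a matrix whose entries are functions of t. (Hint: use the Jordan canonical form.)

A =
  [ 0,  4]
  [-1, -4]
e^{tA} =
  [2*t*exp(-2*t) + exp(-2*t), 4*t*exp(-2*t)]
  [-t*exp(-2*t), -2*t*exp(-2*t) + exp(-2*t)]

Strategy: write A = P · J · P⁻¹ where J is a Jordan canonical form, so e^{tA} = P · e^{tJ} · P⁻¹, and e^{tJ} can be computed block-by-block.

A has Jordan form
J =
  [-2,  1]
  [ 0, -2]
(up to reordering of blocks).

Per-block formulas:
  For a 2×2 Jordan block J_2(-2): exp(t · J_2(-2)) = e^(-2t)·(I + t·N), where N is the 2×2 nilpotent shift.

After assembling e^{tJ} and conjugating by P, we get:

e^{tA} =
  [2*t*exp(-2*t) + exp(-2*t), 4*t*exp(-2*t)]
  [-t*exp(-2*t), -2*t*exp(-2*t) + exp(-2*t)]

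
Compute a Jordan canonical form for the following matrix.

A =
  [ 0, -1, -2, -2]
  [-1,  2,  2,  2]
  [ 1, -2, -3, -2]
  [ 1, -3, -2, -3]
J_3(-1) ⊕ J_1(-1)

The characteristic polynomial is
  det(x·I − A) = x^4 + 4*x^3 + 6*x^2 + 4*x + 1 = (x + 1)^4

Eigenvalues and multiplicities (the geometric multiplicity of λ is n − rank(A − λI), which equals the number of Jordan blocks for λ):
  λ = -1: algebraic multiplicity = 4, geometric multiplicity = 2

Determining the block sizes for each eigenvalue:
  λ = -1: with am = 4 and gm = 2, the partition is not yet determined (e.g. several partitions of 4 into 2 parts exist). Let N = A − (-1)·I. Computing rank(N^1) = 2, rank(N^2) = 1, rank(N^3) = 0; the number of blocks of size ≥ j is rank(N^{j−1}) − rank(N^j), giving [2, 1, 1]. So we have 1 block(s) of size 3, 1 block(s) of size 1 → block sizes [3, 1]

Assembling the blocks gives a Jordan form
J =
  [-1,  1,  0,  0]
  [ 0, -1,  1,  0]
  [ 0,  0, -1,  0]
  [ 0,  0,  0, -1]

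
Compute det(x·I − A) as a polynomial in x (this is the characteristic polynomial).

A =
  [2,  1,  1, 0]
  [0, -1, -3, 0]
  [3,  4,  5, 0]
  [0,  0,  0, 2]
x^4 - 8*x^3 + 24*x^2 - 32*x + 16

Expanding det(x·I − A) (e.g. by cofactor expansion or by noting that A is similar to its Jordan form J, which has the same characteristic polynomial as A) gives
  χ_A(x) = x^4 - 8*x^3 + 24*x^2 - 32*x + 16
which factors as (x - 2)^4. The eigenvalues (with algebraic multiplicities) are λ = 2 with multiplicity 4.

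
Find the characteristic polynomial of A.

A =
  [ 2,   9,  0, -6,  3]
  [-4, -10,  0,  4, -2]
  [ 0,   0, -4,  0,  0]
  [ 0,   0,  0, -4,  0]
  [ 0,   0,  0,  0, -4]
x^5 + 20*x^4 + 160*x^3 + 640*x^2 + 1280*x + 1024

Expanding det(x·I − A) (e.g. by cofactor expansion or by noting that A is similar to its Jordan form J, which has the same characteristic polynomial as A) gives
  χ_A(x) = x^5 + 20*x^4 + 160*x^3 + 640*x^2 + 1280*x + 1024
which factors as (x + 4)^5. The eigenvalues (with algebraic multiplicities) are λ = -4 with multiplicity 5.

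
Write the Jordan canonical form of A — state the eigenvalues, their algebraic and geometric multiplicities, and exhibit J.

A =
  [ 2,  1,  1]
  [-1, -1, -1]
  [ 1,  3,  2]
J_3(1)

The characteristic polynomial is
  det(x·I − A) = x^3 - 3*x^2 + 3*x - 1 = (x - 1)^3

Eigenvalues and multiplicities (the geometric multiplicity of λ is n − rank(A − λI), which equals the number of Jordan blocks for λ):
  λ = 1: algebraic multiplicity = 3, geometric multiplicity = 1

Determining the block sizes for each eigenvalue:
  λ = 1: one block (gm = 1), so the single block has size am = 3 → block sizes [3]

Assembling the blocks gives a Jordan form
J =
  [1, 1, 0]
  [0, 1, 1]
  [0, 0, 1]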